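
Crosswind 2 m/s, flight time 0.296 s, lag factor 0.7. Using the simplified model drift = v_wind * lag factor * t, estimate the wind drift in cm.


drift = v_wind * lag * t = 2 * 0.7 * 0.296 = 0.4144 m ≈ 41.44 cm

41.44 cm


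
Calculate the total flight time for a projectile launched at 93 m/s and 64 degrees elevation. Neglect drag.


T = 2*v0*sin(theta)/g = 2*93*sin(64°)/9.81 = 17.04 s

17.04 s


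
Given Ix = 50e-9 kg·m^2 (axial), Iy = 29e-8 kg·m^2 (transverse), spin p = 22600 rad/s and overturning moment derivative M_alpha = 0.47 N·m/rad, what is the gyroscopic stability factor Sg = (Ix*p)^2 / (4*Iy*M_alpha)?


Sg = Ix^2 * p^2 / (4 * Iy * M_alpha) = (50e-9)^2 * 22600^2 / (4 * 29e-8 * 0.47) = 2.342

2.342


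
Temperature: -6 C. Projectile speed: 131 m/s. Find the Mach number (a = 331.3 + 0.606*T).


a = 331.3 + 0.606*(-6) = 327.664 m/s
M = v/a = 131/327.664 = 0.3998

0.3998


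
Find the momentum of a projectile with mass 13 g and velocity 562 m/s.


p = m*v = 0.013*562 = 7.306 kg·m/s

7.306 kg·m/s


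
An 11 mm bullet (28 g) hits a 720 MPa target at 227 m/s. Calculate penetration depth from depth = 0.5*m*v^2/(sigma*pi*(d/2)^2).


A = pi*(d/2)^2 = pi*(11/2)^2 = 95.0332 mm^2
E = 0.5*m*v^2 = 0.5*0.028*227^2 = 721.406 J
depth = E/(sigma*A) = 721.406 J / (720 MPa * 95.0332 mm^2) = 721.406/(720 * 95.0332) m = 0.0105432 m ≈ 10.54 mm

10.54 mm


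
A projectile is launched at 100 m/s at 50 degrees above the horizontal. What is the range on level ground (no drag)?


R = v0^2 * sin(2*theta) / g = 100^2 * sin(2*50°) / 9.81 = 1004 m

1004 m


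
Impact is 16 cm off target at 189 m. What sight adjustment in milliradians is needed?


1 mrad subtends 1 cm per 10 m of range, so adj = error_cm / (dist_m / 10) = 16 / (189/10) = 0.8466 mrad

0.8466 mrad


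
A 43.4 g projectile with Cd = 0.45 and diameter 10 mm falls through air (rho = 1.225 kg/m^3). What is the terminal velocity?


A = pi*(d/2)^2 = pi*(10/2000)^2 = 7.85398e-05 m^2
vt = sqrt(2mg/(Cd*rho*A)) = sqrt(2*0.0434*9.81/(0.45 * 1.225 * 7.85398e-05)) = 140.2 m/s

140.2 m/s


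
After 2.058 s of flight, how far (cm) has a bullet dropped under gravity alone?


drop = 0.5*g*t^2 = 0.5*9.81*2.058^2 = 20.7745 m ≈ 2077 cm

2077 cm


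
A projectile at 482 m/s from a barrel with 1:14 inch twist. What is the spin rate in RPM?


twist_m = 14*0.0254 = 0.3556 m
spin = v/twist = 482/0.3556 = 1355.456 rev/s
RPM = spin*60 = 1355.456*60 ≈ 81327 RPM

81327 RPM


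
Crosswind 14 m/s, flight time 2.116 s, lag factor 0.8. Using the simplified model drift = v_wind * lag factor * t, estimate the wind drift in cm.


drift = v_wind * lag * t = 14 * 0.8 * 2.116 = 23.6992 m ≈ 2370 cm

2370 cm


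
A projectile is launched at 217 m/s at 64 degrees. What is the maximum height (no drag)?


H = (v0*sin(theta))^2 / (2g) = (217*sin(64°))^2 / (2*9.81) = 1939 m

1939 m


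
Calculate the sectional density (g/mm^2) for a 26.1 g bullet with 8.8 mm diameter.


SD = m/d^2 = 26.1/8.8^2 = 0.337 g/mm^2

0.337 g/mm^2


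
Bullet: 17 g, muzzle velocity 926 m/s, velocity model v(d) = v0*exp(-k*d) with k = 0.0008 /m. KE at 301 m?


v = v0*exp(-k*d) = 926*exp(-0.0008*301) = 727.835 m/s
E = 0.5*m*v^2 = 0.5*0.017*727.835^2 = 4503 J

4503 J


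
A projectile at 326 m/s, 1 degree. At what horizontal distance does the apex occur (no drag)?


R = v0^2*sin(2*theta)/g = 326^2*sin(2*1°)/9.81 = 378.081 m
apex_dist = R/2 = 378.081/2 = 189 m

189 m


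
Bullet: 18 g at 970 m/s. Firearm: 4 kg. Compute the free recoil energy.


v_r = m_p*v_p/m_gun = 0.018*970/4 = 4.365 m/s, E_r = 0.5*m_gun*v_r^2 = 0.5*4*4.365^2 = 38.11 J

38.11 J


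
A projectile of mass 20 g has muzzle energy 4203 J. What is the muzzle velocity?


v = sqrt(2*E/m) = sqrt(2*4203/0.02) = 648.3 m/s

648.3 m/s


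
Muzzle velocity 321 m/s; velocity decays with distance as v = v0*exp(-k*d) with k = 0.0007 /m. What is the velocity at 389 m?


v = v0*exp(-k*d) = 321*exp(-0.0007*389) = 244.5 m/s

244.5 m/s


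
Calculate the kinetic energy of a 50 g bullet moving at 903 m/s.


E = 0.5*m*v^2 = 0.5*0.05*903^2 = 20385 J

20385 J


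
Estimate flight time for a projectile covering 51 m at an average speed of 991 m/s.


t = d/v = 51/991 = 0.05146 s

0.05146 s


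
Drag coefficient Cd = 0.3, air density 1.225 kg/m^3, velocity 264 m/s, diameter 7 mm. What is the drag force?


A = pi*(d/2)^2 = pi*(7/2000)^2 = 3.84845e-05 m^2
Fd = 0.5*Cd*rho*A*v^2 = 0.5*0.3*1.225*3.84845e-05*264^2 = 0.4929 N

0.4929 N


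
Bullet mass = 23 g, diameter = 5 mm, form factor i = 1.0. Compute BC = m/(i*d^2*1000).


BC = m/(i*d^2*1000) = 23/(1.0 * 5^2 * 1000) = 0.00092

0.00092


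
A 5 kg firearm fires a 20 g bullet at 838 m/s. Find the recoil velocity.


v_recoil = m_p * v_p / m_gun = 0.02 * 838 / 5 = 3.352 m/s

3.352 m/s


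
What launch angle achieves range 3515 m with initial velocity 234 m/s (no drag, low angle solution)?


sin(2*theta) = R*g/v0^2 = 3515*9.81/234^2 = 0.629742, theta = arcsin(0.629742)/2 = 19.52°

19.52 degrees


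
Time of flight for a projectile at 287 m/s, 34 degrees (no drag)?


T = 2*v0*sin(theta)/g = 2*287*sin(34°)/9.81 = 32.72 s

32.72 s


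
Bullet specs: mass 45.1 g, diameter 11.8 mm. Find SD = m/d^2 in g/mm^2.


SD = m/d^2 = 45.1/11.8^2 = 0.3239 g/mm^2

0.3239 g/mm^2


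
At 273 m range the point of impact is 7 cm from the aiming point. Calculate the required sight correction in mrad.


1 mrad subtends 1 cm per 10 m of range, so adj = error_cm / (dist_m / 10) = 7 / (273/10) = 0.2564 mrad

0.2564 mrad


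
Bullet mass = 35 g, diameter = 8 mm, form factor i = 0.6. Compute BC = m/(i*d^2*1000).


BC = m/(i*d^2*1000) = 35/(0.6 * 8^2 * 1000) = 0.0009115

0.0009115


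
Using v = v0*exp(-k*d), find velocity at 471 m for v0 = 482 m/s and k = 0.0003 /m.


v = v0*exp(-k*d) = 482*exp(-0.0003*471) = 418.5 m/s

418.5 m/s


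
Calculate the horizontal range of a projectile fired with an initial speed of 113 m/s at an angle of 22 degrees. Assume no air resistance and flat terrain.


R = v0^2 * sin(2*theta) / g = 113^2 * sin(2*22°) / 9.81 = 904.2 m

904.2 m


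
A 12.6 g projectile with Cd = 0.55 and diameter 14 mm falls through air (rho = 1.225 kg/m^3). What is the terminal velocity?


A = pi*(d/2)^2 = pi*(14/2000)^2 = 1.53938e-04 m^2
vt = sqrt(2mg/(Cd*rho*A)) = sqrt(2*0.0126*9.81/(0.55 * 1.225 * 1.53938e-04)) = 48.82 m/s

48.82 m/s


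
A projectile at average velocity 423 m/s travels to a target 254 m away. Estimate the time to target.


t = d/v = 254/423 = 0.6005 s

0.6005 s


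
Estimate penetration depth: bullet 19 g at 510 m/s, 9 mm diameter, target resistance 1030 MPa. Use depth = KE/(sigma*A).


A = pi*(d/2)^2 = pi*(9/2)^2 = 63.6173 mm^2
E = 0.5*m*v^2 = 0.5*0.019*510^2 = 2470.95 J
depth = E/(sigma*A) = 2470.95 J / (1030 MPa * 63.6173 mm^2) = 2470.95/(1030 * 63.6173) m = 0.0377096 m ≈ 37.71 mm

37.71 mm


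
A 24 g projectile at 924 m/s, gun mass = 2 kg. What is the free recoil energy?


v_r = m_p*v_p/m_gun = 0.024*924/2 = 11.088 m/s, E_r = 0.5*m_gun*v_r^2 = 0.5*2*11.088^2 = 122.9 J

122.9 J


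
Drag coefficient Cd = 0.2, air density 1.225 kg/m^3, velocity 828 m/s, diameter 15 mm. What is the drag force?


A = pi*(d/2)^2 = pi*(15/2000)^2 = 1.76715e-04 m^2
Fd = 0.5*Cd*rho*A*v^2 = 0.5*0.2*1.225*1.76715e-04*828^2 = 14.84 N

14.84 N


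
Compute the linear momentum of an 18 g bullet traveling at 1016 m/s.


p = m*v = 0.018*1016 = 18.29 kg·m/s

18.29 kg·m/s


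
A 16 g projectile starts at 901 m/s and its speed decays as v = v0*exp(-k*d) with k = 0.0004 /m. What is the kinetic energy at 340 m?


v = v0*exp(-k*d) = 901*exp(-0.0004*340) = 786.431 m/s
E = 0.5*m*v^2 = 0.5*0.016*786.431^2 = 4948 J

4948 J


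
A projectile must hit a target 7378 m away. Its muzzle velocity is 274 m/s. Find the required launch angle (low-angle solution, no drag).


sin(2*theta) = R*g/v0^2 = 7378*9.81/274^2 = 0.964065, theta = arcsin(0.964065)/2 = 37.3°

37.3 degrees


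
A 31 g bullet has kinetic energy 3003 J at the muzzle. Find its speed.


v = sqrt(2*E/m) = sqrt(2*3003/0.031) = 440.2 m/s

440.2 m/s


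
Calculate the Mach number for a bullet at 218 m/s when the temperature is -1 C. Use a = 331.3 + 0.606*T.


a = 331.3 + 0.606*(-1) = 330.694 m/s
M = v/a = 218/330.694 = 0.6592

0.6592


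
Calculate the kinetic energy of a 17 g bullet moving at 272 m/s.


E = 0.5*m*v^2 = 0.5*0.017*272^2 = 628.9 J

628.9 J


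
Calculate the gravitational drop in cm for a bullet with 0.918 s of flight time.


drop = 0.5*g*t^2 = 0.5*9.81*0.918^2 = 4.13356 m ≈ 413.4 cm

413.4 cm


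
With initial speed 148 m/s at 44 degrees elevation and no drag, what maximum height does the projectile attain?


H = (v0*sin(theta))^2 / (2g) = (148*sin(44°))^2 / (2*9.81) = 538.7 m

538.7 m


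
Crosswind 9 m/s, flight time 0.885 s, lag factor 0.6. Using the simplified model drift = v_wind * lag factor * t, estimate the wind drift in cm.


drift = v_wind * lag * t = 9 * 0.6 * 0.885 = 4.779 m ≈ 477.9 cm

477.9 cm


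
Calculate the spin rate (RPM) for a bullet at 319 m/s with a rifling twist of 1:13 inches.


twist_m = 13*0.0254 = 0.3302 m
spin = v/twist = 319/0.3302 = 966.0812 rev/s
RPM = spin*60 = 966.0812*60 ≈ 57965 RPM

57965 RPM


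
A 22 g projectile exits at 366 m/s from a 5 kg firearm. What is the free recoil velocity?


v_recoil = m_p * v_p / m_gun = 0.022 * 366 / 5 = 1.61 m/s

1.61 m/s


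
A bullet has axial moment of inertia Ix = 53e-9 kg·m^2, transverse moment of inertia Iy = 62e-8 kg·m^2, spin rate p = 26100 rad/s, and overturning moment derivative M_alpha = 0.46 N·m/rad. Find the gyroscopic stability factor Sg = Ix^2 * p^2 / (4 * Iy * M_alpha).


Sg = Ix^2 * p^2 / (4 * Iy * M_alpha) = (53e-9)^2 * 26100^2 / (4 * 62e-8 * 0.46) = 1.677

1.677


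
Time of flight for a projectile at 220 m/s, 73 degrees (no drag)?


T = 2*v0*sin(theta)/g = 2*220*sin(73°)/9.81 = 42.89 s

42.89 s


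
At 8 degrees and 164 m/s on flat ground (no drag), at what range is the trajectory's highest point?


R = v0^2*sin(2*theta)/g = 164^2*sin(2*8°)/9.81 = 755.713 m
apex_dist = R/2 = 755.713/2 = 377.9 m

377.9 m


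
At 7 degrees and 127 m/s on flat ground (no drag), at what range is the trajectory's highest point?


R = v0^2*sin(2*theta)/g = 127^2*sin(2*7°)/9.81 = 397.753 m
apex_dist = R/2 = 397.753/2 = 198.9 m

198.9 m


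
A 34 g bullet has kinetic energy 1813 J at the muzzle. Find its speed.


v = sqrt(2*E/m) = sqrt(2*1813/0.034) = 326.6 m/s

326.6 m/s


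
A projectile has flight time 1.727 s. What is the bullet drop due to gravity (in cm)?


drop = 0.5*g*t^2 = 0.5*9.81*1.727^2 = 14.6293 m ≈ 1463 cm

1463 cm


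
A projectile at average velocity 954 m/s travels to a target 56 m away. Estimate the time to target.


t = d/v = 56/954 = 0.0587 s

0.0587 s


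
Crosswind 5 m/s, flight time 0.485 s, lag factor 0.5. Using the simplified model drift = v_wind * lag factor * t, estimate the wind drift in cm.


drift = v_wind * lag * t = 5 * 0.5 * 0.485 = 1.2125 m ≈ 121.2 cm

121.2 cm


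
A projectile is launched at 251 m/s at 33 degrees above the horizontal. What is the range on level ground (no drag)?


R = v0^2 * sin(2*theta) / g = 251^2 * sin(2*33°) / 9.81 = 5867 m

5867 m


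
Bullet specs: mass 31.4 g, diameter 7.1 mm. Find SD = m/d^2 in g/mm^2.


SD = m/d^2 = 31.4/7.1^2 = 0.6229 g/mm^2

0.6229 g/mm^2


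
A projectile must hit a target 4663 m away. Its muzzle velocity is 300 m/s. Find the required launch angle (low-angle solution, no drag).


sin(2*theta) = R*g/v0^2 = 4663*9.81/300^2 = 0.508267, theta = arcsin(0.508267)/2 = 15.27°

15.27 degrees


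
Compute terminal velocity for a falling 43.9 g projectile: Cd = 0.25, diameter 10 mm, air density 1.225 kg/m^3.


A = pi*(d/2)^2 = pi*(10/2000)^2 = 7.85398e-05 m^2
vt = sqrt(2mg/(Cd*rho*A)) = sqrt(2*0.0439*9.81/(0.25 * 1.225 * 7.85398e-05)) = 189.2 m/s

189.2 m/s


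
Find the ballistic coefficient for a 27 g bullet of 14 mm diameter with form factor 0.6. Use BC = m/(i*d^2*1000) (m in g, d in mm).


BC = m/(i*d^2*1000) = 27/(0.6 * 14^2 * 1000) = 0.0002296

0.0002296


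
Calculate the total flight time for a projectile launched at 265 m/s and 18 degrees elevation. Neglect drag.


T = 2*v0*sin(theta)/g = 2*265*sin(18°)/9.81 = 16.7 s

16.7 s


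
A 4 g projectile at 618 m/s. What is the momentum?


p = m*v = 0.004*618 = 2.472 kg·m/s

2.472 kg·m/s


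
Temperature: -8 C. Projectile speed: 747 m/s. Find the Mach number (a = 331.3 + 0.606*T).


a = 331.3 + 0.606*(-8) = 326.452 m/s
M = v/a = 747/326.452 = 2.288

2.288


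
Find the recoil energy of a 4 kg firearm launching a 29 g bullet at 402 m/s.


v_r = m_p*v_p/m_gun = 0.029*402/4 = 2.9145 m/s, E_r = 0.5*m_gun*v_r^2 = 0.5*4*2.9145^2 = 16.99 J

16.99 J


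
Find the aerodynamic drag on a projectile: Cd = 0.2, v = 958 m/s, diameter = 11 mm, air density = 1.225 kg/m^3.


A = pi*(d/2)^2 = pi*(11/2000)^2 = 9.50332e-05 m^2
Fd = 0.5*Cd*rho*A*v^2 = 0.5*0.2*1.225*9.50332e-05*958^2 = 10.68 N

10.68 N


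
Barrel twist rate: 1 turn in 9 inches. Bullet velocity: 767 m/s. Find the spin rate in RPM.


twist_m = 9*0.0254 = 0.2286 m
spin = v/twist = 767/0.2286 = 3355.206 rev/s
RPM = spin*60 = 3355.206*60 ≈ 201312 RPM

201312 RPM


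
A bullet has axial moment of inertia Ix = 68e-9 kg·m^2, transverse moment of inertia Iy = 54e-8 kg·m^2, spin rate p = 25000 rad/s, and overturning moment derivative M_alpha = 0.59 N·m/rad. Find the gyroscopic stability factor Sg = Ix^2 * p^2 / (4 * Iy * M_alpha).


Sg = Ix^2 * p^2 / (4 * Iy * M_alpha) = (68e-9)^2 * 25000^2 / (4 * 54e-8 * 0.59) = 2.268

2.268


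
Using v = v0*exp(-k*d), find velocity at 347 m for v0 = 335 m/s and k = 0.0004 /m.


v = v0*exp(-k*d) = 335*exp(-0.0004*347) = 291.6 m/s

291.6 m/s


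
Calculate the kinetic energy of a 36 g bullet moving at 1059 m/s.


E = 0.5*m*v^2 = 0.5*0.036*1059^2 = 20187 J

20187 J


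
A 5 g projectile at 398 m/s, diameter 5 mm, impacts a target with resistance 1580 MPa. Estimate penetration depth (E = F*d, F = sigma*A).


A = pi*(d/2)^2 = pi*(5/2)^2 = 19.635 mm^2
E = 0.5*m*v^2 = 0.5*0.005*398^2 = 396.01 J
depth = E/(sigma*A) = 396.01 J / (1580 MPa * 19.635 mm^2) = 396.01/(1580 * 19.635) m = 0.012765 m ≈ 12.76 mm

12.76 mm


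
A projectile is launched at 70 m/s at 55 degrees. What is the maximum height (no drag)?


H = (v0*sin(theta))^2 / (2g) = (70*sin(55°))^2 / (2*9.81) = 167.6 m

167.6 m


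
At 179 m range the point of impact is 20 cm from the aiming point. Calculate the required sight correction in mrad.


1 mrad subtends 1 cm per 10 m of range, so adj = error_cm / (dist_m / 10) = 20 / (179/10) = 1.117 mrad

1.117 mrad


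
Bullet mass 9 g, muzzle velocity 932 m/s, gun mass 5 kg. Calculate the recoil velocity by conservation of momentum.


v_recoil = m_p * v_p / m_gun = 0.009 * 932 / 5 = 1.678 m/s

1.678 m/s


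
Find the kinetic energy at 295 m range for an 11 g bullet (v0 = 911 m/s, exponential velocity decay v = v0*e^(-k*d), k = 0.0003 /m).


v = v0*exp(-k*d) = 911*exp(-0.0003*295) = 833.841 m/s
E = 0.5*m*v^2 = 0.5*0.011*833.841^2 = 3824 J

3824 J


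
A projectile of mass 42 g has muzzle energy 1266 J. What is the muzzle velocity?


v = sqrt(2*E/m) = sqrt(2*1266/0.042) = 245.5 m/s

245.5 m/s


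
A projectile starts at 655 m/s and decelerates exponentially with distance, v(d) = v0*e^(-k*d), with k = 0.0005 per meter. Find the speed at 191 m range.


v = v0*exp(-k*d) = 655*exp(-0.0005*191) = 595.3 m/s

595.3 m/s


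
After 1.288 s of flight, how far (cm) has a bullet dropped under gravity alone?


drop = 0.5*g*t^2 = 0.5*9.81*1.288^2 = 8.13712 m ≈ 813.7 cm

813.7 cm


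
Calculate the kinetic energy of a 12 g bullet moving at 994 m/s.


E = 0.5*m*v^2 = 0.5*0.012*994^2 = 5928 J

5928 J


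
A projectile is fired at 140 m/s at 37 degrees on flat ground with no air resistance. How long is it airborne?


T = 2*v0*sin(theta)/g = 2*140*sin(37°)/9.81 = 17.18 s

17.18 s


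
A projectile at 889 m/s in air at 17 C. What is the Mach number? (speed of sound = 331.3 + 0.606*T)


a = 331.3 + 0.606*(17) = 341.602 m/s
M = v/a = 889/341.602 = 2.602

2.602


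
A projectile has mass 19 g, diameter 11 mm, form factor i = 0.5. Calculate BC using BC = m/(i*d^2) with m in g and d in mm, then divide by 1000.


BC = m/(i*d^2*1000) = 19/(0.5 * 11^2 * 1000) = 0.000314

0.000314


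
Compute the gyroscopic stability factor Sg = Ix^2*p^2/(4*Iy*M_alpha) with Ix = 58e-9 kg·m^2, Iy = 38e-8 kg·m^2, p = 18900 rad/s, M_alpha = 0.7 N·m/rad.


Sg = Ix^2 * p^2 / (4 * Iy * M_alpha) = (58e-9)^2 * 18900^2 / (4 * 38e-8 * 0.7) = 1.129

1.129


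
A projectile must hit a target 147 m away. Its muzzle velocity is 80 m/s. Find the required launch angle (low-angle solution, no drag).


sin(2*theta) = R*g/v0^2 = 147*9.81/80^2 = 0.225323, theta = arcsin(0.225323)/2 = 6.511°

6.511 degrees


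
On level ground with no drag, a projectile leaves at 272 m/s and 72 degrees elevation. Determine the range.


R = v0^2 * sin(2*theta) / g = 272^2 * sin(2*72°) / 9.81 = 4433 m

4433 m


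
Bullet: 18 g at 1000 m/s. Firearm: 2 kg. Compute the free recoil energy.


v_r = m_p*v_p/m_gun = 0.018*1000/2 = 9 m/s, E_r = 0.5*m_gun*v_r^2 = 0.5*2*9^2 = 81 J

81 J


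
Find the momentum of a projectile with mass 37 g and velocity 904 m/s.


p = m*v = 0.037*904 = 33.45 kg·m/s

33.45 kg·m/s


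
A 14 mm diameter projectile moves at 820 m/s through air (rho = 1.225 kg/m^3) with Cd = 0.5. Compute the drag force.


A = pi*(d/2)^2 = pi*(14/2000)^2 = 1.53938e-04 m^2
Fd = 0.5*Cd*rho*A*v^2 = 0.5*0.5*1.225*1.53938e-04*820^2 = 31.7 N

31.7 N


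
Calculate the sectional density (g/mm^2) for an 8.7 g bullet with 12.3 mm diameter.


SD = m/d^2 = 8.7/12.3^2 = 0.05751 g/mm^2

0.05751 g/mm^2


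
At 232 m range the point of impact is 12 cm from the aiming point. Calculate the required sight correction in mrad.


1 mrad subtends 1 cm per 10 m of range, so adj = error_cm / (dist_m / 10) = 12 / (232/10) = 0.5172 mrad

0.5172 mrad


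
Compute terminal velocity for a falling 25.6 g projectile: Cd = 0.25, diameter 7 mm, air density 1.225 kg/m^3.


A = pi*(d/2)^2 = pi*(7/2000)^2 = 3.84845e-05 m^2
vt = sqrt(2mg/(Cd*rho*A)) = sqrt(2*0.0256*9.81/(0.25 * 1.225 * 3.84845e-05)) = 206.4 m/s

206.4 m/s


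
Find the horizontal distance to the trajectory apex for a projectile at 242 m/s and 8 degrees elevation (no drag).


R = v0^2*sin(2*theta)/g = 242^2*sin(2*8°)/9.81 = 1645.51 m
apex_dist = R/2 = 1645.51/2 = 822.8 m

822.8 m


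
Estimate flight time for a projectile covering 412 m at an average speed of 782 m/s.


t = d/v = 412/782 = 0.5269 s

0.5269 s


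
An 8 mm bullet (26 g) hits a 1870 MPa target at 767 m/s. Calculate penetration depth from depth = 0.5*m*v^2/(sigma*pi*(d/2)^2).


A = pi*(d/2)^2 = pi*(8/2)^2 = 50.2655 mm^2
E = 0.5*m*v^2 = 0.5*0.026*767^2 = 7647.76 J
depth = E/(sigma*A) = 7647.76 J / (1870 MPa * 50.2655 mm^2) = 7647.76/(1870 * 50.2655) m = 0.0813622 m ≈ 81.36 mm

81.36 mm


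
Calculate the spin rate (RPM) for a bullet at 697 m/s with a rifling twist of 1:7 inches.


twist_m = 7*0.0254 = 0.1778 m
spin = v/twist = 697/0.1778 = 3920.135 rev/s
RPM = spin*60 = 3920.135*60 ≈ 235208 RPM

235208 RPM


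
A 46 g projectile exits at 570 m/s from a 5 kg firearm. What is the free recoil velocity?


v_recoil = m_p * v_p / m_gun = 0.046 * 570 / 5 = 5.244 m/s

5.244 m/s


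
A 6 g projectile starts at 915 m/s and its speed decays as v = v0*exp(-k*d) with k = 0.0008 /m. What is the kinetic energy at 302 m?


v = v0*exp(-k*d) = 915*exp(-0.0008*302) = 718.614 m/s
E = 0.5*m*v^2 = 0.5*0.006*718.614^2 = 1549 J

1549 J


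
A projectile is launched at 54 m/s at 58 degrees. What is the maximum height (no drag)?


H = (v0*sin(theta))^2 / (2g) = (54*sin(58°))^2 / (2*9.81) = 106.9 m

106.9 m


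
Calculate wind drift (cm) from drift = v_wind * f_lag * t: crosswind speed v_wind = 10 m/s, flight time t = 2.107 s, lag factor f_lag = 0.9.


drift = v_wind * lag * t = 10 * 0.9 * 2.107 = 18.963 m ≈ 1896 cm

1896 cm


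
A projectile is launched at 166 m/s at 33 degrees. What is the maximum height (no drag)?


H = (v0*sin(theta))^2 / (2g) = (166*sin(33°))^2 / (2*9.81) = 416.6 m

416.6 m


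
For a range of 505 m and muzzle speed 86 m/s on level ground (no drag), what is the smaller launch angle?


sin(2*theta) = R*g/v0^2 = 505*9.81/86^2 = 0.669828, theta = arcsin(0.669828)/2 = 21.03°

21.03 degrees


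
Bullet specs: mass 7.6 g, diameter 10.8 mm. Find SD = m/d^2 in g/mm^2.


SD = m/d^2 = 7.6/10.8^2 = 0.06516 g/mm^2

0.06516 g/mm^2


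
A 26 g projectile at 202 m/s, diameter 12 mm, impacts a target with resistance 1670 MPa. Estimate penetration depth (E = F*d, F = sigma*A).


A = pi*(d/2)^2 = pi*(12/2)^2 = 113.097 mm^2
E = 0.5*m*v^2 = 0.5*0.026*202^2 = 530.452 J
depth = E/(sigma*A) = 530.452 J / (1670 MPa * 113.097 mm^2) = 530.452/(1670 * 113.097) m = 0.00280852 m ≈ 2.809 mm

2.809 mm


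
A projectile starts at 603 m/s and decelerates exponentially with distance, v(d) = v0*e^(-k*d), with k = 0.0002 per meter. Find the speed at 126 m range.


v = v0*exp(-k*d) = 603*exp(-0.0002*126) = 588 m/s

588 m/s


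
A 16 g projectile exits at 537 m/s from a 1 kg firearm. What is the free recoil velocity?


v_recoil = m_p * v_p / m_gun = 0.016 * 537 / 1 = 8.592 m/s

8.592 m/s


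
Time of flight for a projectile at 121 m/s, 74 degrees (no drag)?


T = 2*v0*sin(theta)/g = 2*121*sin(74°)/9.81 = 23.71 s

23.71 s


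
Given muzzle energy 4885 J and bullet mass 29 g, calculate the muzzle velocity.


v = sqrt(2*E/m) = sqrt(2*4885/0.029) = 580.4 m/s

580.4 m/s


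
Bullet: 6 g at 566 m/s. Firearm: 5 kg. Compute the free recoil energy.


v_r = m_p*v_p/m_gun = 0.006*566/5 = 0.6792 m/s, E_r = 0.5*m_gun*v_r^2 = 0.5*5*0.6792^2 = 1.153 J

1.153 J


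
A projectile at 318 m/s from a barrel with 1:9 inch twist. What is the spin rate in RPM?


twist_m = 9*0.0254 = 0.2286 m
spin = v/twist = 318/0.2286 = 1391.076 rev/s
RPM = spin*60 = 1391.076*60 ≈ 83465 RPM

83465 RPM


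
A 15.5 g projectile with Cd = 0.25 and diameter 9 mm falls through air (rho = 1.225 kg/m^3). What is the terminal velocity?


A = pi*(d/2)^2 = pi*(9/2000)^2 = 6.36173e-05 m^2
vt = sqrt(2mg/(Cd*rho*A)) = sqrt(2*0.0155*9.81/(0.25 * 1.225 * 6.36173e-05)) = 124.9 m/s

124.9 m/s


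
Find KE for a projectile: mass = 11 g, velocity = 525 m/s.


E = 0.5*m*v^2 = 0.5*0.011*525^2 = 1516 J

1516 J


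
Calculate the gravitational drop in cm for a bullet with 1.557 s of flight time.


drop = 0.5*g*t^2 = 0.5*9.81*1.557^2 = 11.8909 m ≈ 1189 cm

1189 cm


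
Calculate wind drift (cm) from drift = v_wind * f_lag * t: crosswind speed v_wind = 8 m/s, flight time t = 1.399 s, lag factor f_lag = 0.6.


drift = v_wind * lag * t = 8 * 0.6 * 1.399 = 6.7152 m ≈ 671.5 cm

671.5 cm


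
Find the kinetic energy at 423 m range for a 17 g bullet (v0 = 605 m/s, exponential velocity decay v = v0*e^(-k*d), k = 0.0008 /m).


v = v0*exp(-k*d) = 605*exp(-0.0008*423) = 431.311 m/s
E = 0.5*m*v^2 = 0.5*0.017*431.311^2 = 1581 J

1581 J


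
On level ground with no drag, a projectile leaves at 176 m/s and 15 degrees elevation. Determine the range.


R = v0^2 * sin(2*theta) / g = 176^2 * sin(2*15°) / 9.81 = 1579 m

1579 m


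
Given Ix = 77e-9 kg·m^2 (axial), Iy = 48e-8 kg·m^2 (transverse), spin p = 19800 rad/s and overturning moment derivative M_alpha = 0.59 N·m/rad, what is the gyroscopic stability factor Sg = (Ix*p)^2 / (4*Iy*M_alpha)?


Sg = Ix^2 * p^2 / (4 * Iy * M_alpha) = (77e-9)^2 * 19800^2 / (4 * 48e-8 * 0.59) = 2.052

2.052


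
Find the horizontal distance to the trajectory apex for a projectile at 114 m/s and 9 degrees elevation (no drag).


R = v0^2*sin(2*theta)/g = 114^2*sin(2*9°)/9.81 = 409.377 m
apex_dist = R/2 = 409.377/2 = 204.7 m

204.7 m


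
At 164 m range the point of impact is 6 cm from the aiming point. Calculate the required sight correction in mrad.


1 mrad subtends 1 cm per 10 m of range, so adj = error_cm / (dist_m / 10) = 6 / (164/10) = 0.3659 mrad

0.3659 mrad


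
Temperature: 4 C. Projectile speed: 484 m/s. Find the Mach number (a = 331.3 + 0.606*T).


a = 331.3 + 0.606*(4) = 333.724 m/s
M = v/a = 484/333.724 = 1.45

1.45


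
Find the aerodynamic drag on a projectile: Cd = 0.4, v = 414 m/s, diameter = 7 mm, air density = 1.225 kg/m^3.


A = pi*(d/2)^2 = pi*(7/2000)^2 = 3.84845e-05 m^2
Fd = 0.5*Cd*rho*A*v^2 = 0.5*0.4*1.225*3.84845e-05*414^2 = 1.616 N

1.616 N


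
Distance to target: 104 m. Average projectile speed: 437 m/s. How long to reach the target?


t = d/v = 104/437 = 0.238 s

0.238 s


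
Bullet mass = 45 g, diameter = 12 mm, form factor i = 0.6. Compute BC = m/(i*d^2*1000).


BC = m/(i*d^2*1000) = 45/(0.6 * 12^2 * 1000) = 0.0005208

0.0005208


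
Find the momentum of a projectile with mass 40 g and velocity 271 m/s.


p = m*v = 0.04*271 = 10.84 kg·m/s

10.84 kg·m/s


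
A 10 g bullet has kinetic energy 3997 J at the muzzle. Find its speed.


v = sqrt(2*E/m) = sqrt(2*3997/0.01) = 894.1 m/s

894.1 m/s


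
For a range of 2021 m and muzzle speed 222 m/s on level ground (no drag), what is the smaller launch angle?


sin(2*theta) = R*g/v0^2 = 2021*9.81/222^2 = 0.402281, theta = arcsin(0.402281)/2 = 11.86°

11.86 degrees


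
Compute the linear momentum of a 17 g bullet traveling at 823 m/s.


p = m*v = 0.017*823 = 13.99 kg·m/s

13.99 kg·m/s


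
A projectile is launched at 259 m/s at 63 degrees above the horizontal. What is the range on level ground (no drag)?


R = v0^2 * sin(2*theta) / g = 259^2 * sin(2*63°) / 9.81 = 5532 m

5532 m


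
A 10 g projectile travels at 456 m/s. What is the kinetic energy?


E = 0.5*m*v^2 = 0.5*0.01*456^2 = 1040 J

1040 J


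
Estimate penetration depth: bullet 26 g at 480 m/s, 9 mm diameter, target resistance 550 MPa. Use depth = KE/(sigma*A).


A = pi*(d/2)^2 = pi*(9/2)^2 = 63.6173 mm^2
E = 0.5*m*v^2 = 0.5*0.026*480^2 = 2995.2 J
depth = E/(sigma*A) = 2995.2 J / (550 MPa * 63.6173 mm^2) = 2995.2/(550 * 63.6173) m = 0.0856029 m ≈ 85.6 mm

85.6 mm


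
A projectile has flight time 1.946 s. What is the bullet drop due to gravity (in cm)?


drop = 0.5*g*t^2 = 0.5*9.81*1.946^2 = 18.5748 m ≈ 1857 cm

1857 cm


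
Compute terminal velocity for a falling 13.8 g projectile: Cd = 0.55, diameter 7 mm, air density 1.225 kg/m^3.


A = pi*(d/2)^2 = pi*(7/2000)^2 = 3.84845e-05 m^2
vt = sqrt(2mg/(Cd*rho*A)) = sqrt(2*0.0138*9.81/(0.55 * 1.225 * 3.84845e-05)) = 102.2 m/s

102.2 m/s


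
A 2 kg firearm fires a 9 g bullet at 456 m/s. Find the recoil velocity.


v_recoil = m_p * v_p / m_gun = 0.009 * 456 / 2 = 2.052 m/s

2.052 m/s


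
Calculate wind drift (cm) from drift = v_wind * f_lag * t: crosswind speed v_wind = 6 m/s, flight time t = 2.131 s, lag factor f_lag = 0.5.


drift = v_wind * lag * t = 6 * 0.5 * 2.131 = 6.393 m ≈ 639.3 cm

639.3 cm


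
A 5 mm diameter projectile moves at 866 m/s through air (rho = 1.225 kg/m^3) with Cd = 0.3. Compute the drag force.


A = pi*(d/2)^2 = pi*(5/2000)^2 = 1.96350e-05 m^2
Fd = 0.5*Cd*rho*A*v^2 = 0.5*0.3*1.225*1.96350e-05*866^2 = 2.706 N

2.706 N


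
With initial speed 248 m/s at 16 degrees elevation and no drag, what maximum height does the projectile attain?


H = (v0*sin(theta))^2 / (2g) = (248*sin(16°))^2 / (2*9.81) = 238.2 m

238.2 m


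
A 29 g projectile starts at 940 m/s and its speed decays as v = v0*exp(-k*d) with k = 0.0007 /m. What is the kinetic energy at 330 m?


v = v0*exp(-k*d) = 940*exp(-0.0007*330) = 746.115 m/s
E = 0.5*m*v^2 = 0.5*0.029*746.115^2 = 8072 J

8072 J


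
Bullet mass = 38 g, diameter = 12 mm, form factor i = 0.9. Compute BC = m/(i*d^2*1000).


BC = m/(i*d^2*1000) = 38/(0.9 * 12^2 * 1000) = 0.0002932

0.0002932


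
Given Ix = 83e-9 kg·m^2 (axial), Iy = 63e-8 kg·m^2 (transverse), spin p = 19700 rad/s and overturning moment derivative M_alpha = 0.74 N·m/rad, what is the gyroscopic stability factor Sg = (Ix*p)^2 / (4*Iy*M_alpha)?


Sg = Ix^2 * p^2 / (4 * Iy * M_alpha) = (83e-9)^2 * 19700^2 / (4 * 63e-8 * 0.74) = 1.434

1.434


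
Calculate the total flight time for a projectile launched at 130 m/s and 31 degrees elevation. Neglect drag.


T = 2*v0*sin(theta)/g = 2*130*sin(31°)/9.81 = 13.65 s

13.65 s


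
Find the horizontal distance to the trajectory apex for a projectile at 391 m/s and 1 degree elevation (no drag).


R = v0^2*sin(2*theta)/g = 391^2*sin(2*1°)/9.81 = 543.881 m
apex_dist = R/2 = 543.881/2 = 271.9 m

271.9 m


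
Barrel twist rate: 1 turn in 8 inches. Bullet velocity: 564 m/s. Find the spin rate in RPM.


twist_m = 8*0.0254 = 0.2032 m
spin = v/twist = 564/0.2032 = 2775.591 rev/s
RPM = spin*60 = 2775.591*60 ≈ 166535 RPM

166535 RPM


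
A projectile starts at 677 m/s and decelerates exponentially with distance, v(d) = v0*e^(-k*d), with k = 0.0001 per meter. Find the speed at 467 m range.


v = v0*exp(-k*d) = 677*exp(-0.0001*467) = 646.1 m/s

646.1 m/s


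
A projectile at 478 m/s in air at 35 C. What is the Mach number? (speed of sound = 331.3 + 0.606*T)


a = 331.3 + 0.606*(35) = 352.51 m/s
M = v/a = 478/352.51 = 1.356

1.356


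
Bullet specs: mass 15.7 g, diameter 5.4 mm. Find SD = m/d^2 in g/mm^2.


SD = m/d^2 = 15.7/5.4^2 = 0.5384 g/mm^2

0.5384 g/mm^2


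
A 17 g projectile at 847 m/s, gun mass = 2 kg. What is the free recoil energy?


v_r = m_p*v_p/m_gun = 0.017*847/2 = 7.1995 m/s, E_r = 0.5*m_gun*v_r^2 = 0.5*2*7.1995^2 = 51.83 J

51.83 J


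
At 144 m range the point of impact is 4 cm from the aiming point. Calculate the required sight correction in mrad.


1 mrad subtends 1 cm per 10 m of range, so adj = error_cm / (dist_m / 10) = 4 / (144/10) = 0.2778 mrad

0.2778 mrad


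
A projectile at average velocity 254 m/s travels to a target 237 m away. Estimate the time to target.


t = d/v = 237/254 = 0.9331 s

0.9331 s


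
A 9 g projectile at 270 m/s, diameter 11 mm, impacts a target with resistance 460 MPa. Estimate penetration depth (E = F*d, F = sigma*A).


A = pi*(d/2)^2 = pi*(11/2)^2 = 95.0332 mm^2
E = 0.5*m*v^2 = 0.5*0.009*270^2 = 328.05 J
depth = E/(sigma*A) = 328.05 J / (460 MPa * 95.0332 mm^2) = 328.05/(460 * 95.0332) m = 0.00750424 m ≈ 7.504 mm

7.504 mm


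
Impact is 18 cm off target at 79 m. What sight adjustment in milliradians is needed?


1 mrad subtends 1 cm per 10 m of range, so adj = error_cm / (dist_m / 10) = 18 / (79/10) = 2.278 mrad

2.278 mrad


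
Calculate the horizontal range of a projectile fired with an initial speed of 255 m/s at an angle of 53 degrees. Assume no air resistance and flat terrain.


R = v0^2 * sin(2*theta) / g = 255^2 * sin(2*53°) / 9.81 = 6372 m

6372 m


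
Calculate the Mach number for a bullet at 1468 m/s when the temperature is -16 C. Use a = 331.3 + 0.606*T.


a = 331.3 + 0.606*(-16) = 321.604 m/s
M = v/a = 1468/321.604 = 4.565

4.565


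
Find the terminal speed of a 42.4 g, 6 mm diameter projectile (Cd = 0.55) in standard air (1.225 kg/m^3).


A = pi*(d/2)^2 = pi*(6/2000)^2 = 2.82743e-05 m^2
vt = sqrt(2mg/(Cd*rho*A)) = sqrt(2*0.0424*9.81/(0.55 * 1.225 * 2.82743e-05)) = 209 m/s

209 m/s


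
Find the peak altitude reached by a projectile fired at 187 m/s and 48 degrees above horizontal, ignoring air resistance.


H = (v0*sin(theta))^2 / (2g) = (187*sin(48°))^2 / (2*9.81) = 984.3 m

984.3 m


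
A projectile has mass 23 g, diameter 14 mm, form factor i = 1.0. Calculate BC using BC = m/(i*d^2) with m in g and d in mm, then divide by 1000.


BC = m/(i*d^2*1000) = 23/(1.0 * 14^2 * 1000) = 0.0001173

0.0001173


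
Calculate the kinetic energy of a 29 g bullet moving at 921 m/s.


E = 0.5*m*v^2 = 0.5*0.029*921^2 = 12299 J

12299 J


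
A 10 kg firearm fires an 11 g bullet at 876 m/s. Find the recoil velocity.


v_recoil = m_p * v_p / m_gun = 0.011 * 876 / 10 = 0.9636 m/s

0.9636 m/s


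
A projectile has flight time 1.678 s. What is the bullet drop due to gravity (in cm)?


drop = 0.5*g*t^2 = 0.5*9.81*1.678^2 = 13.8109 m ≈ 1381 cm

1381 cm


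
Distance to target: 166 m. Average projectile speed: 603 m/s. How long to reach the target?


t = d/v = 166/603 = 0.2753 s

0.2753 s


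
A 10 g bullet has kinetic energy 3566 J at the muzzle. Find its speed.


v = sqrt(2*E/m) = sqrt(2*3566/0.01) = 844.5 m/s

844.5 m/s


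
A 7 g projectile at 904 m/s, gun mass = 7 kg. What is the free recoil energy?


v_r = m_p*v_p/m_gun = 0.007*904/7 = 0.904 m/s, E_r = 0.5*m_gun*v_r^2 = 0.5*7*0.904^2 = 2.86 J

2.86 J


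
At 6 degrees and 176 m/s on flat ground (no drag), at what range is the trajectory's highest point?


R = v0^2*sin(2*theta)/g = 176^2*sin(2*6°)/9.81 = 656.501 m
apex_dist = R/2 = 656.501/2 = 328.3 m

328.3 m


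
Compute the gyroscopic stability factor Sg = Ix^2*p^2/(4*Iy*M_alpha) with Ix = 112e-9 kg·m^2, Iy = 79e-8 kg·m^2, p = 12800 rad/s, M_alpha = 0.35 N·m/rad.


Sg = Ix^2 * p^2 / (4 * Iy * M_alpha) = (112e-9)^2 * 12800^2 / (4 * 79e-8 * 0.35) = 1.858

1.858


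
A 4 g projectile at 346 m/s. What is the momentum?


p = m*v = 0.004*346 = 1.384 kg·m/s

1.384 kg·m/s


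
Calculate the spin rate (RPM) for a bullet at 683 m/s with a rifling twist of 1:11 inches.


twist_m = 11*0.0254 = 0.2794 m
spin = v/twist = 683/0.2794 = 2444.524 rev/s
RPM = spin*60 = 2444.524*60 ≈ 146671 RPM

146671 RPM


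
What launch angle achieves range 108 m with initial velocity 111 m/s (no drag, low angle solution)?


sin(2*theta) = R*g/v0^2 = 108*9.81/111^2 = 0.0859898, theta = arcsin(0.0859898)/2 = 2.466°

2.466 degrees


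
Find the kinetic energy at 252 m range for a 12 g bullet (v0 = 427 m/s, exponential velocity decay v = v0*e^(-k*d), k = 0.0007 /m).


v = v0*exp(-k*d) = 427*exp(-0.0007*252) = 357.947 m/s
E = 0.5*m*v^2 = 0.5*0.012*357.947^2 = 768.8 J

768.8 J


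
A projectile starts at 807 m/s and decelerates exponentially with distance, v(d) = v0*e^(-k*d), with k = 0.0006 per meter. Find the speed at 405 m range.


v = v0*exp(-k*d) = 807*exp(-0.0006*405) = 632.9 m/s

632.9 m/s


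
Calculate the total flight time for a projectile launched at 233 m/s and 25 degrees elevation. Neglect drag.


T = 2*v0*sin(theta)/g = 2*233*sin(25°)/9.81 = 20.08 s

20.08 s


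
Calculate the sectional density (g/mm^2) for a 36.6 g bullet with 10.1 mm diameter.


SD = m/d^2 = 36.6/10.1^2 = 0.3588 g/mm^2

0.3588 g/mm^2


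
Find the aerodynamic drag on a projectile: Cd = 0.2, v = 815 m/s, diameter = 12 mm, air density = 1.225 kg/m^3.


A = pi*(d/2)^2 = pi*(12/2000)^2 = 1.13097e-04 m^2
Fd = 0.5*Cd*rho*A*v^2 = 0.5*0.2*1.225*1.13097e-04*815^2 = 9.202 N

9.202 N


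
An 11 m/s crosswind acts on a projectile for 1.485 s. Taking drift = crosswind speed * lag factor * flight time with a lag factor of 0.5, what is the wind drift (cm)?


drift = v_wind * lag * t = 11 * 0.5 * 1.485 = 8.1675 m ≈ 816.8 cm

816.8 cm


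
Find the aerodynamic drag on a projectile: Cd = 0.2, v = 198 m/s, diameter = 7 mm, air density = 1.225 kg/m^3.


A = pi*(d/2)^2 = pi*(7/2000)^2 = 3.84845e-05 m^2
Fd = 0.5*Cd*rho*A*v^2 = 0.5*0.2*1.225*3.84845e-05*198^2 = 0.1848 N

0.1848 N


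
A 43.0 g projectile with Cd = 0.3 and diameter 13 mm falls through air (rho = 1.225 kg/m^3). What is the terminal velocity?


A = pi*(d/2)^2 = pi*(13/2000)^2 = 1.32732e-04 m^2
vt = sqrt(2mg/(Cd*rho*A)) = sqrt(2*0.043*9.81/(0.3 * 1.225 * 1.32732e-04)) = 131.5 m/s

131.5 m/s


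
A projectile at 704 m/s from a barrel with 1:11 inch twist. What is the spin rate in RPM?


twist_m = 11*0.0254 = 0.2794 m
spin = v/twist = 704/0.2794 = 2519.685 rev/s
RPM = spin*60 = 2519.685*60 ≈ 151181 RPM

151181 RPM


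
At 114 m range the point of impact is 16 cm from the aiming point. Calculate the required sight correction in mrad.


1 mrad subtends 1 cm per 10 m of range, so adj = error_cm / (dist_m / 10) = 16 / (114/10) = 1.404 mrad

1.404 mrad


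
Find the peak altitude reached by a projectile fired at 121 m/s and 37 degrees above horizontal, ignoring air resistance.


H = (v0*sin(theta))^2 / (2g) = (121*sin(37°))^2 / (2*9.81) = 270.3 m

270.3 m


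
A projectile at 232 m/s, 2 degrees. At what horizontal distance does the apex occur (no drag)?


R = v0^2*sin(2*theta)/g = 232^2*sin(2*2°)/9.81 = 382.729 m
apex_dist = R/2 = 382.729/2 = 191.4 m

191.4 m


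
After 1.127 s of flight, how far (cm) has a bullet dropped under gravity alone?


drop = 0.5*g*t^2 = 0.5*9.81*1.127^2 = 6.22998 m ≈ 623 cm

623 cm


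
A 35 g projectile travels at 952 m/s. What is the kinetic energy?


E = 0.5*m*v^2 = 0.5*0.035*952^2 = 15860 J

15860 J


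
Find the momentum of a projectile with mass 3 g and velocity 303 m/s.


p = m*v = 0.003*303 = 0.909 kg·m/s

0.909 kg·m/s


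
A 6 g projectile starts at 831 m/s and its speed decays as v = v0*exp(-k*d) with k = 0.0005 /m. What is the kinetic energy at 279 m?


v = v0*exp(-k*d) = 831*exp(-0.0005*279) = 722.798 m/s
E = 0.5*m*v^2 = 0.5*0.006*722.798^2 = 1567 J

1567 J


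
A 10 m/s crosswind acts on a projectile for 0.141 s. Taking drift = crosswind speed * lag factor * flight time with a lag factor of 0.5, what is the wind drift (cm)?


drift = v_wind * lag * t = 10 * 0.5 * 0.141 = 0.705 m ≈ 70.5 cm

70.5 cm


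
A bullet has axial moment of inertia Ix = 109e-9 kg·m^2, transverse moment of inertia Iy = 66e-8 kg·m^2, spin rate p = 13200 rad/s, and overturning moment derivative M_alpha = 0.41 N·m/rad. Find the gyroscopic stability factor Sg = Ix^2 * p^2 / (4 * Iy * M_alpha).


Sg = Ix^2 * p^2 / (4 * Iy * M_alpha) = (109e-9)^2 * 13200^2 / (4 * 66e-8 * 0.41) = 1.913

1.913


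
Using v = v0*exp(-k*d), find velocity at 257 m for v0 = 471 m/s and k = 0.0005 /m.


v = v0*exp(-k*d) = 471*exp(-0.0005*257) = 414.2 m/s

414.2 m/s


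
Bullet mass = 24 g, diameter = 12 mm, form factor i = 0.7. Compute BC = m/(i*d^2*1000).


BC = m/(i*d^2*1000) = 24/(0.7 * 12^2 * 1000) = 0.0002381

0.0002381


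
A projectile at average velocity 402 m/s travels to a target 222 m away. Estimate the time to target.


t = d/v = 222/402 = 0.5522 s

0.5522 s


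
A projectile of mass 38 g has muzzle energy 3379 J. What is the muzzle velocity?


v = sqrt(2*E/m) = sqrt(2*3379/0.038) = 421.7 m/s

421.7 m/s


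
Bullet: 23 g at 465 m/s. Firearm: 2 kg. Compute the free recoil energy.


v_r = m_p*v_p/m_gun = 0.023*465/2 = 5.3475 m/s, E_r = 0.5*m_gun*v_r^2 = 0.5*2*5.3475^2 = 28.6 J

28.6 J


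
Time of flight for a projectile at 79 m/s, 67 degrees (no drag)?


T = 2*v0*sin(theta)/g = 2*79*sin(67°)/9.81 = 14.83 s

14.83 s


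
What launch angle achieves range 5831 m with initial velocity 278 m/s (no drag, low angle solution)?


sin(2*theta) = R*g/v0^2 = 5831*9.81/278^2 = 0.740155, theta = arcsin(0.740155)/2 = 23.87°

23.87 degrees


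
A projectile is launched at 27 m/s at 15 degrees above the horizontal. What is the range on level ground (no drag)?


R = v0^2 * sin(2*theta) / g = 27^2 * sin(2*15°) / 9.81 = 37.16 m

37.16 m


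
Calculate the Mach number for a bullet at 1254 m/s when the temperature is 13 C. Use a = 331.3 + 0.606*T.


a = 331.3 + 0.606*(13) = 339.178 m/s
M = v/a = 1254/339.178 = 3.697

3.697
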